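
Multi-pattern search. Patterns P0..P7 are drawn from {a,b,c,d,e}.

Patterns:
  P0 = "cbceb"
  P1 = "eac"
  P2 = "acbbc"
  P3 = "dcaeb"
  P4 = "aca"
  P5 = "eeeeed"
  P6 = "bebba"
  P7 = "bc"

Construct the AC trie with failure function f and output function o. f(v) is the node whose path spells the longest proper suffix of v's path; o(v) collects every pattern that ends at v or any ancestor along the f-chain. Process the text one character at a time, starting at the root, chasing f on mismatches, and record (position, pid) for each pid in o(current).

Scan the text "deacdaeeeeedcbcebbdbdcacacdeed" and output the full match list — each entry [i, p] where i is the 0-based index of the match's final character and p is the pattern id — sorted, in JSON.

Build automaton:
Trie (insert patterns):
  0='ε' goto a→9 b→25 c→1 d→14 e→6
  1='c' goto b→2
  2='cb' goto c→3
  3='cbc' goto e→4
  4='cbce' goto b→5
  5='cbceb' goto ·  ←P0
  6='e' goto a→7 e→20
  7='ea' goto c→8
  8='eac' goto ·  ←P1
  9='a' goto c→10
  10='ac' goto a→19 b→11
  11='acb' goto b→12
  12='acbb' goto c→13
  13='acbbc' goto ·  ←P2
  14='d' goto c→15
  15='dc' goto a→16
  16='dca' goto e→17
  17='dcae' goto b→18
  18='dcaeb' goto ·  ←P3
  19='aca' goto ·  ←P4
  20='ee' goto e→21
  21='eee' goto e→22
  22='eeee' goto e→23
  23='eeeee' goto d→24
  24='eeeeed' goto ·  ←P5
  25='b' goto c→30 e→26
  26='be' goto b→27
  27='beb' goto b→28
  28='bebb' goto a→29
  29='bebba' goto ·  ←P6
  30='bc' goto ·  ←P7

BFS fail/out derivation:
  n1('c'): parent n0 fail=0; on 'c' 0 → fail=0;  out ∅∪∅=∅
  n6('e'): parent n0 fail=0; on 'e' 0 → fail=0;  out ∅∪∅=∅
  n9('a'): parent n0 fail=0; on 'a' 0 → fail=0;  out ∅∪∅=∅
  n14('d'): parent n0 fail=0; on 'd' 0 → fail=0;  out ∅∪∅=∅
  n25('b'): parent n0 fail=0; on 'b' 0 → fail=0;  out ∅∪∅=∅
  n2('cb'): parent n1 fail=0; on 'b' 0 → fail=25;  out ∅∪∅=∅
  n7('ea'): parent n6 fail=0; on 'a' 0 → fail=9;  out ∅∪∅=∅
  n10('ac'): parent n9 fail=0; on 'c' 0 → fail=1;  out ∅∪∅=∅
  n15('dc'): parent n14 fail=0; on 'c' 0 → fail=1;  out ∅∪∅=∅
  n20('ee'): parent n6 fail=0; on 'e' 0 → fail=6;  out ∅∪∅=∅
  n26('be'): parent n25 fail=0; on 'e' 0 → fail=6;  out ∅∪∅=∅
  n30('bc'): parent n25 fail=0; on 'c' 0 → fail=1;  out {7}∪∅={7}
  n3('cbc'): parent n2 fail=25; on 'c' 25 → fail=30;  out ∅∪{7}={7}
  n8('eac'): parent n7 fail=9; on 'c' 9 → fail=10;  out {1}∪∅={1}
  n11('acb'): parent n10 fail=1; on 'b' 1 → fail=2;  out ∅∪∅=∅
  n16('dca'): parent n15 fail=1; on 'a' 1→0 → fail=9;  out ∅∪∅=∅
  n19('aca'): parent n10 fail=1; on 'a' 1→0 → fail=9;  out {4}∪∅={4}
  n21('eee'): parent n20 fail=6; on 'e' 6 → fail=20;  out ∅∪∅=∅
  n27('beb'): parent n26 fail=6; on 'b' 6→0 → fail=25;  out ∅∪∅=∅
  n4('cbce'): parent n3 fail=30; on 'e' 30→1→0 → fail=6;  out ∅∪∅=∅
  n12('acbb'): parent n11 fail=2; on 'b' 2→25→0 → fail=25;  out ∅∪∅=∅
  n17('dcae'): parent n16 fail=9; on 'e' 9→0 → fail=6;  out ∅∪∅=∅
  n22('eeee'): parent n21 fail=20; on 'e' 20 → fail=21;  out ∅∪∅=∅
  n28('bebb'): parent n27 fail=25; on 'b' 25→0 → fail=25;  out ∅∪∅=∅
  n5('cbceb'): parent n4 fail=6; on 'b' 6→0 → fail=25;  out {0}∪∅={0}
  n13('acbbc'): parent n12 fail=25; on 'c' 25 → fail=30;  out {2}∪{7}={2,7}
  n18('dcaeb'): parent n17 fail=6; on 'b' 6→0 → fail=25;  out {3}∪∅={3}
  n23('eeeee'): parent n22 fail=21; on 'e' 21 → fail=22;  out ∅∪∅=∅
  n29('bebba'): parent n28 fail=25; on 'a' 25→0 → fail=9;  out {6}∪∅={6}
  n24('eeeeed'): parent n23 fail=22; on 'd' 22→21→20→6→0 → fail=14;  out {5}∪∅={5}

Text stream:
i=0 'd': node 0→14
i=1 'e': node 14→6 (fail-walked)
i=2 'a': node 6→7
i=3 'c': node 7→8  → match P1@[1:3]
i=4 'd': node 8→14 (fail-walked)
i=5 'a': node 14→9 (fail-walked)
i=6 'e': node 9→6 (fail-walked)
i=7 'e': node 6→20
i=8 'e': node 20→21
i=9 'e': node 21→22
i=10 'e': node 22→23
i=11 'd': node 23→24  → match P5@[6:11]
i=12 'c': node 24→15 (fail-walked)
i=13 'b': node 15→2 (fail-walked)
i=14 'c': node 2→3  → match P7@[13:14]
i=15 'e': node 3→4
i=16 'b': node 4→5  → match P0@[12:16]
i=17 'b': node 5→25 (fail-walked)
i=18 'd': node 25→14 (fail-walked)
i=19 'b': node 14→25 (fail-walked)
i=20 'd': node 25→14 (fail-walked)
i=21 'c': node 14→15
i=22 'a': node 15→16
i=23 'c': node 16→10 (fail-walked)
i=24 'a': node 10→19  → match P4@[22:24]
i=25 'c': node 19→10 (fail-walked)
i=26 'd': node 10→14 (fail-walked)
i=27 'e': node 14→6 (fail-walked)
i=28 'e': node 6→20
i=29 'd': node 20→14 (fail-walked)

Matches: [[3,1],[11,5],[14,7],[16,0],[24,4]]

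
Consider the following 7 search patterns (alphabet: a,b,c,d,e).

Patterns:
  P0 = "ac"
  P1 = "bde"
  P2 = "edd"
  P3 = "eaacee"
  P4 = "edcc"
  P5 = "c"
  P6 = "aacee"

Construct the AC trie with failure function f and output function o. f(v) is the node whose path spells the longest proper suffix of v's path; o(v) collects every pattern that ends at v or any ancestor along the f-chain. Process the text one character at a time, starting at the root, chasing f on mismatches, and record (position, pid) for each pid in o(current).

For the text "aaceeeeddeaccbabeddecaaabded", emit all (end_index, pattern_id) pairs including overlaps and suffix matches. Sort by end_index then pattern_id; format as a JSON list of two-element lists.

Build:
Trie nodes:
  n0 'ε': a→1 b→3 c→16 e→6
  n1 'a': a→17 c→2
  n2 'ac': ·  ←P0
  n3 'b': d→4
  n4 'bd': e→5
  n5 'bde': ·  ←P1
  n6 'e': a→9 d→7
  n7 'ed': c→14 d→8
  n8 'edd': ·  ←P2
  n9 'ea': a→10
  n10 'eaa': c→11
  n11 'eaac': e→12
  n12 'eaace': e→13
  n13 'eaacee': ·  ←P3
  n14 'edc': c→15
  n15 'edcc': ·  ←P4
  n16 'c': ·  ←P5
  n17 'aa': c→18
  n18 'aac': e→19
  n19 'aace': e→20
  n20 'aacee': ·  ←P6

Failure links (BFS by depth):
  n1('a'): parent n0 fail=0; on 'a' 0 → fail=0;  out ∅∪∅=∅
  n3('b'): parent n0 fail=0; on 'b' 0 → fail=0;  out ∅∪∅=∅
  n6('e'): parent n0 fail=0; on 'e' 0 → fail=0;  out ∅∪∅=∅
  n16('c'): parent n0 fail=0; on 'c' 0 → fail=0;  out {5}∪∅={5}
  n2('ac'): parent n1 fail=0; on 'c' 0 → fail=16;  out {0}∪{5}={0,5}
  n4('bd'): parent n3 fail=0; on 'd' 0 → fail=0;  out ∅∪∅=∅
  n7('ed'): parent n6 fail=0; on 'd' 0 → fail=0;  out ∅∪∅=∅
  n9('ea'): parent n6 fail=0; on 'a' 0 → fail=1;  out ∅∪∅=∅
  n17('aa'): parent n1 fail=0; on 'a' 0 → fail=1;  out ∅∪∅=∅
  n5('bde'): parent n4 fail=0; on 'e' 0 → fail=6;  out {1}∪∅={1}
  n8('edd'): parent n7 fail=0; on 'd' 0 → fail=0;  out {2}∪∅={2}
  n10('eaa'): parent n9 fail=1; on 'a' 1 → fail=17;  out ∅∪∅=∅
  n14('edc'): parent n7 fail=0; on 'c' 0 → fail=16;  out ∅∪{5}={5}
  n18('aac'): parent n17 fail=1; on 'c' 1 → fail=2;  out ∅∪{0,5}={0,5}
  n11('eaac'): parent n10 fail=17; on 'c' 17 → fail=18;  out ∅∪{0,5}={0,5}
  n15('edcc'): parent n14 fail=16; on 'c' 16→0 → fail=16;  out {4}∪{5}={4,5}
  n19('aace'): parent n18 fail=2; on 'e' 2→16→0 → fail=6;  out ∅∪∅=∅
  n12('eaace'): parent n11 fail=18; on 'e' 18 → fail=19;  out ∅∪∅=∅
  n20('aacee'): parent n19 fail=6; on 'e' 6→0 → fail=6;  out {6}∪∅={6}
  n13('eaacee'): parent n12 fail=19; on 'e' 19 → fail=20;  out {3}∪{6}={3,6}

Scan:
i=0 'a': node 0→1
i=1 'a': node 1→17
i=2 'c': node 17→18  → match P0@[1:2],P5@[2:2]
i=3 'e': node 18→19
i=4 'e': node 19→20  → match P6@[0:4]
i=5 'e': node 20→6 ·f
i=6 'e': node 6→6 ·f
i=7 'd': node 6→7
i=8 'd': node 7→8  → match P2@[6:8]
i=9 'e': node 8→6 ·f
i=10 'a': node 6→9
i=11 'c': node 9→2 ·f  → match P0@[10:11],P5@[11:11]
i=12 'c': node 2→16 ·f  → match P5@[12:12]
i=13 'b': node 16→3 ·f
i=14 'a': node 3→1 ·f
i=15 'b': node 1→3 ·f
i=16 'e': node 3→6 ·f
i=17 'd': node 6→7
i=18 'd': node 7→8  → match P2@[16:18]
i=19 'e': node 8→6 ·f
i=20 'c': node 6→16 ·f  → match P5@[20:20]
i=21 'a': node 16→1 ·f
i=22 'a': node 1→17
i=23 'a': node 17→17 ·f
i=24 'b': node 17→3 ·f
i=25 'd': node 3→4
i=26 'e': node 4→5  → match P1@[24:26]
i=27 'd': node 5→7 ·f

Matches: [[2,0],[2,5],[4,6],[8,2],[11,0],[11,5],[12,5],[18,2],[20,5],[26,1]]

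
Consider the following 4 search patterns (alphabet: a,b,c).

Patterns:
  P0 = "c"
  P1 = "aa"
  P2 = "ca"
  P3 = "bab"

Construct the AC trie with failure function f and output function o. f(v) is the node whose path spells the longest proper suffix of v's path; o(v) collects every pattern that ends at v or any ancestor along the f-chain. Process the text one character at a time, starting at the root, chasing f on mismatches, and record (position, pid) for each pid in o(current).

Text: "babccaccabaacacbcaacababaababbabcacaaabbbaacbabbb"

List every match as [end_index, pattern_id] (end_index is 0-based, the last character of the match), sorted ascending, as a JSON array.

Build:
Trie nodes:
  0='ε' goto a→2 b→5 c→1
  1='c' goto a→4  ←P0
  2='a' goto a→3
  3='aa' goto ·  ←P1
  4='ca' goto ·  ←P2
  5='b' goto a→6
  6='ba' goto b→7
  7='bab' goto ·  ←P3

Failure links (BFS by depth):
  fail(1) 'c': from fail(0)=0 chase 'c': 0 ⇒ 0;  out={0}∪out(0)={0}
  fail(2) 'a': from fail(0)=0 chase 'a': 0 ⇒ 0;  out=∅∪out(0)=∅
  fail(5) 'b': from fail(0)=0 chase 'b': 0 ⇒ 0;  out=∅∪out(0)=∅
  fail(3) 'aa': from fail(2)=0 chase 'a': 0 ⇒ 2;  out={1}∪out(2)={1}
  fail(4) 'ca': from fail(1)=0 chase 'a': 0 ⇒ 2;  out={2}∪out(2)={2}
  fail(6) 'ba': from fail(5)=0 chase 'a': 0 ⇒ 2;  out=∅∪out(2)=∅
  fail(7) 'bab': from fail(6)=2 chase 'b': 2→0 ⇒ 5;  out={3}∪out(5)={3}

Run:
pos 0 'b': at 5
pos 1 'a': at 6
pos 2 'b': at 7  emit P3@[0:2]
pos 3 'c': at 1 ·f  emit P0@[3:3]
pos 4 'c': at 1 ·f  emit P0@[4:4]
pos 5 'a': at 4  emit P2@[4:5]
pos 6 'c': at 1 ·f  emit P0@[6:6]
pos 7 'c': at 1 ·f  emit P0@[7:7]
pos 8 'a': at 4  emit P2@[7:8]
pos 9 'b': at 5 ·f
pos 10 'a': at 6
pos 11 'a': at 3 ·f  emit P1@[10:11]
pos 12 'c': at 1 ·f  emit P0@[12:12]
pos 13 'a': at 4  emit P2@[12:13]
pos 14 'c': at 1 ·f  emit P0@[14:14]
pos 15 'b': at 5 ·f
pos 16 'c': at 1 ·f  emit P0@[16:16]
pos 17 'a': at 4  emit P2@[16:17]
pos 18 'a': at 3 ·f  emit P1@[17:18]
pos 19 'c': at 1 ·f  emit P0@[19:19]
pos 20 'a': at 4  emit P2@[19:20]
pos 21 'b': at 5 ·f
pos 22 'a': at 6
pos 23 'b': at 7  emit P3@[21:23]
pos 24 'a': at 6 ·f
pos 25 'a': at 3 ·f  emit P1@[24:25]
pos 26 'b': at 5 ·f
pos 27 'a': at 6
pos 28 'b': at 7  emit P3@[26:28]
pos 29 'b': at 5 ·f
pos 30 'a': at 6
pos 31 'b': at 7  emit P3@[29:31]
pos 32 'c': at 1 ·f  emit P0@[32:32]
pos 33 'a': at 4  emit P2@[32:33]
pos 34 'c': at 1 ·f  emit P0@[34:34]
pos 35 'a': at 4  emit P2@[34:35]
pos 36 'a': at 3 ·f  emit P1@[35:36]
pos 37 'a': at 3 ·f  emit P1@[36:37]
pos 38 'b': at 5 ·f
pos 39 'b': at 5 ·f
pos 40 'b': at 5 ·f
pos 41 'a': at 6
pos 42 'a': at 3 ·f  emit P1@[41:42]
pos 43 'c': at 1 ·f  emit P0@[43:43]
pos 44 'b': at 5 ·f
pos 45 'a': at 6
pos 46 'b': at 7  emit P3@[44:46]
pos 47 'b': at 5 ·f
pos 48 'b': at 5 ·f

Matches: [[2,3],[3,0],[4,0],[5,2],[6,0],[7,0],[8,2],[11,1],[12,0],[13,2],[14,0],[16,0],[17,2],[18,1],[19,0],[20,2],[23,3],[25,1],[28,3],[31,3],[32,0],[33,2],[34,0],[35,2],[36,1],[37,1],[42,1],[43,0],[46,3]]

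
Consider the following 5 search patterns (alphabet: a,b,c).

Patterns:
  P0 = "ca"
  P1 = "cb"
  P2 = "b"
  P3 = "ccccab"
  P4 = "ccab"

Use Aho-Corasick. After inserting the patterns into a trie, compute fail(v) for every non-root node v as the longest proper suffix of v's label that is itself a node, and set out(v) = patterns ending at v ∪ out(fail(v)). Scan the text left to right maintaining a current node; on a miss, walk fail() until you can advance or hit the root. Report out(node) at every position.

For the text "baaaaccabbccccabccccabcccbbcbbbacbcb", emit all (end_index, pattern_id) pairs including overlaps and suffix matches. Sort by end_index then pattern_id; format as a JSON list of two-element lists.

Build automaton:
Trie (insert patterns):
  0='ε' goto b→4 c→1
  1='c' goto a→2 b→3 c→5
  2='ca' goto ·  ←P0
  3='cb' goto ·  ←P1
  4='b' goto ·  ←P2
  5='cc' goto a→10 c→6
  6='ccc' goto c→7
  7='cccc' goto a→8
  8='cccca' goto b→9
  9='ccccab' goto ·  ←P3
  10='cca' goto b→11
  11='ccab' goto ·  ←P4

Failure links (BFS by depth):
  n1('c'): parent n0 fail=0; on 'c' 0 → fail=0;  out ∅∪∅=∅
  n4('b'): parent n0 fail=0; on 'b' 0 → fail=0;  out {2}∪∅={2}
  n2('ca'): parent n1 fail=0; on 'a' 0 → fail=0;  out {0}∪∅={0}
  n3('cb'): parent n1 fail=0; on 'b' 0 → fail=4;  out {1}∪{2}={1,2}
  n5('cc'): parent n1 fail=0; on 'c' 0 → fail=1;  out ∅∪∅=∅
  n6('ccc'): parent n5 fail=1; on 'c' 1 → fail=5;  out ∅∪∅=∅
  n10('cca'): parent n5 fail=1; on 'a' 1 → fail=2;  out ∅∪{0}={0}
  n7('cccc'): parent n6 fail=5; on 'c' 5 → fail=6;  out ∅∪∅=∅
  n11('ccab'): parent n10 fail=2; on 'b' 2→0 → fail=4;  out {4}∪{2}={2,4}
  n8('cccca'): parent n7 fail=6; on 'a' 6→5 → fail=10;  out ∅∪{0}={0}
  n9('ccccab'): parent n8 fail=10; on 'b' 10 → fail=11;  out {3}∪{2,4}={2,3,4}

Scan:
i=0 'b': node 0→4  emit P2@[0:0]
i=1 'a': node 4→0 (fail-walked)
i=2 'a': node 0→0
i=3 'a': node 0→0
i=4 'a': node 0→0
i=5 'c': node 0→1
i=6 'c': node 1→5
i=7 'a': node 5→10  emit P0@[6:7]
i=8 'b': node 10→11  emit P2@[8:8],P4@[5:8]
i=9 'b': node 11→4 (fail-walked)  emit P2@[9:9]
i=10 'c': node 4→1 (fail-walked)
i=11 'c': node 1→5
i=12 'c': node 5→6
i=13 'c': node 6→7
i=14 'a': node 7→8  emit P0@[13:14]
i=15 'b': node 8→9  emit P2@[15:15],P3@[10:15],P4@[12:15]
i=16 'c': node 9→1 (fail-walked)
i=17 'c': node 1→5
i=18 'c': node 5→6
i=19 'c': node 6→7
i=20 'a': node 7→8  emit P0@[19:20]
i=21 'b': node 8→9  emit P2@[21:21],P3@[16:21],P4@[18:21]
i=22 'c': node 9→1 (fail-walked)
i=23 'c': node 1→5
i=24 'c': node 5→6
i=25 'b': node 6→3 (fail-walked)  emit P1@[24:25],P2@[25:25]
i=26 'b': node 3→4 (fail-walked)  emit P2@[26:26]
i=27 'c': node 4→1 (fail-walked)
i=28 'b': node 1→3  emit P1@[27:28],P2@[28:28]
i=29 'b': node 3→4 (fail-walked)  emit P2@[29:29]
i=30 'b': node 4→4 (fail-walked)  emit P2@[30:30]
i=31 'a': node 4→0 (fail-walked)
i=32 'c': node 0→1
i=33 'b': node 1→3  emit P1@[32:33],P2@[33:33]
i=34 'c': node 3→1 (fail-walked)
i=35 'b': node 1→3  emit P1@[34:35],P2@[35:35]

Matches: [[0,2],[7,0],[8,2],[8,4],[9,2],[14,0],[15,2],[15,3],[15,4],[20,0],[21,2],[21,3],[21,4],[25,1],[25,2],[26,2],[28,1],[28,2],[29,2],[30,2],[33,1],[33,2],[35,1],[35,2]]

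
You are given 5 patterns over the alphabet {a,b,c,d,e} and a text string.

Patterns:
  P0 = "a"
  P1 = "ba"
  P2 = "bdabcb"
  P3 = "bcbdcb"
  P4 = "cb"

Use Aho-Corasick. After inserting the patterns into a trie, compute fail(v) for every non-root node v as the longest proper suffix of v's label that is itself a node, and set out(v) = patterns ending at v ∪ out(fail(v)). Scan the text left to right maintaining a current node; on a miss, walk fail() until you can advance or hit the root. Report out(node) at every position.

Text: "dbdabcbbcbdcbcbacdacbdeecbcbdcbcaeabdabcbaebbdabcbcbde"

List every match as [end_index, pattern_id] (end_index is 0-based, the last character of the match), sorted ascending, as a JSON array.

Build automaton:
Trie (insert patterns):
  n0 'ε': a→1 b→2 c→14
  n1 'a': ·  [P0 ends]
  n2 'b': a→3 c→9 d→4
  n3 'ba': ·  [P1 ends]
  n4 'bd': a→5
  n5 'bda': b→6
  n6 'bdab': c→7
  n7 'bdabc': b→8
  n8 'bdabcb': ·  [P2 ends]
  n9 'bc': b→10
  n10 'bcb': d→11
  n11 'bcbd': c→12
  n12 'bcbdc': b→13
  n13 'bcbdcb': ·  [P3 ends]
  n14 'c': b→15
  n15 'cb': ·  [P4 ends]

BFS fail/out derivation:
  fail(1) 'a': from fail(0)=0 chase 'a': 0 ⇒ 0;  out={0}∪out(0)={0}
  fail(2) 'b': from fail(0)=0 chase 'b': 0 ⇒ 0;  out=∅∪out(0)=∅
  fail(14) 'c': from fail(0)=0 chase 'c': 0 ⇒ 0;  out=∅∪out(0)=∅
  fail(3) 'ba': from fail(2)=0 chase 'a': 0 ⇒ 1;  out={1}∪out(1)={0,1}
  fail(4) 'bd': from fail(2)=0 chase 'd': 0 ⇒ 0;  out=∅∪out(0)=∅
  fail(9) 'bc': from fail(2)=0 chase 'c': 0 ⇒ 14;  out=∅∪out(14)=∅
  fail(15) 'cb': from fail(14)=0 chase 'b': 0 ⇒ 2;  out={4}∪out(2)={4}
  fail(5) 'bda': from fail(4)=0 chase 'a': 0 ⇒ 1;  out=∅∪out(1)={0}
  fail(10) 'bcb': from fail(9)=14 chase 'b': 14 ⇒ 15;  out=∅∪out(15)={4}
  fail(6) 'bdab': from fail(5)=1 chase 'b': 1→0 ⇒ 2;  out=∅∪out(2)=∅
  fail(11) 'bcbd': from fail(10)=15 chase 'd': 15→2 ⇒ 4;  out=∅∪out(4)=∅
  fail(7) 'bdabc': from fail(6)=2 chase 'c': 2 ⇒ 9;  out=∅∪out(9)=∅
  fail(12) 'bcbdc': from fail(11)=4 chase 'c': 4→0 ⇒ 14;  out=∅∪out(14)=∅
  fail(8) 'bdabcb': from fail(7)=9 chase 'b': 9 ⇒ 10;  out={2}∪out(10)={2,4}
  fail(13) 'bcbdcb': from fail(12)=14 chase 'b': 14 ⇒ 15;  out={3}∪out(15)={3,4}

Run:
i=0 'd': node 0→0
i=1 'b': node 0→2
i=2 'd': node 2→4
i=3 'a': node 4→5  emit P0@[3:3]
i=4 'b': node 5→6
i=5 'c': node 6→7
i=6 'b': node 7→8  emit P2@[1:6],P4@[5:6]
i=7 'b': node 8→2 (via fail)
i=8 'c': node 2→9
i=9 'b': node 9→10  emit P4@[8:9]
i=10 'd': node 10→11
i=11 'c': node 11→12
i=12 'b': node 12→13  emit P3@[7:12],P4@[11:12]
i=13 'c': node 13→9 (via fail)
i=14 'b': node 9→10  emit P4@[13:14]
i=15 'a': node 10→3 (via fail)  emit P0@[15:15],P1@[14:15]
i=16 'c': node 3→14 (via fail)
i=17 'd': node 14→0 (via fail)
i=18 'a': node 0→1  emit P0@[18:18]
i=19 'c': node 1→14 (via fail)
i=20 'b': node 14→15  emit P4@[19:20]
i=21 'd': node 15→4 (via fail)
i=22 'e': node 4→0 (via fail)
i=23 'e': node 0→0
i=24 'c': node 0→14
i=25 'b': node 14→15  emit P4@[24:25]
i=26 'c': node 15→9 (via fail)
i=27 'b': node 9→10  emit P4@[26:27]
i=28 'd': node 10→11
i=29 'c': node 11→12
i=30 'b': node 12→13  emit P3@[25:30],P4@[29:30]
i=31 'c': node 13→9 (via fail)
i=32 'a': node 9→1 (via fail)  emit P0@[32:32]
i=33 'e': node 1→0 (via fail)
i=34 'a': node 0→1  emit P0@[34:34]
i=35 'b': node 1→2 (via fail)
i=36 'd': node 2→4
i=37 'a': node 4→5  emit P0@[37:37]
i=38 'b': node 5→6
i=39 'c': node 6→7
i=40 'b': node 7→8  emit P2@[35:40],P4@[39:40]
i=41 'a': node 8→3 (via fail)  emit P0@[41:41],P1@[40:41]
i=42 'e': node 3→0 (via fail)
i=43 'b': node 0→2
i=44 'b': node 2→2 (via fail)
i=45 'd': node 2→4
i=46 'a': node 4→5  emit P0@[46:46]
i=47 'b': node 5→6
i=48 'c': node 6→7
i=49 'b': node 7→8  emit P2@[44:49],P4@[48:49]
i=50 'c': node 8→9 (via fail)
i=51 'b': node 9→10  emit P4@[50:51]
i=52 'd': node 10→11
i=53 'e': node 11→0 (via fail)

All matches (sorted): [[3,0],[6,2],[6,4],[9,4],[12,3],[12,4],[14,4],[15,0],[15,1],[18,0],[20,4],[25,4],[27,4],[30,3],[30,4],[32,0],[34,0],[37,0],[40,2],[40,4],[41,0],[41,1],[46,0],[49,2],[49,4],[51,4]]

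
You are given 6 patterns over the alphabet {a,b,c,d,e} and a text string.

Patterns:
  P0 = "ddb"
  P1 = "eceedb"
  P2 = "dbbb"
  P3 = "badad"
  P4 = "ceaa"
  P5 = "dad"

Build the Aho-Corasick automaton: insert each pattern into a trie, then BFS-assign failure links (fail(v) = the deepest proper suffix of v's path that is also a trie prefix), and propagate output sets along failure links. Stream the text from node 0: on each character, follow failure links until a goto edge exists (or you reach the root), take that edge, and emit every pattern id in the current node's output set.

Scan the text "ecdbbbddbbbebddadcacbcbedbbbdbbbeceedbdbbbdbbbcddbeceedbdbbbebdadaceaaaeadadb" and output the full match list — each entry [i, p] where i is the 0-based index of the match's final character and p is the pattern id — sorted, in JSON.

Build:
Trie (insert patterns):
  n0 'ε': b→13 c→18 d→1 e→4
  n1 'd': a→22 b→10 d→2
  n2 'dd': b→3
  n3 'ddb': ·  [P0 ends]
  n4 'e': c→5
  n5 'ec': e→6
  n6 'ece': e→7
  n7 'ecee': d→8
  n8 'eceed': b→9
  n9 'eceedb': ·  [P1 ends]
  n10 'db': b→11
  n11 'dbb': b→12
  n12 'dbbb': ·  [P2 ends]
  n13 'b': a→14
  n14 'ba': d→15
  n15 'bad': a→16
  n16 'bada': d→17
  n17 'badad': ·  [P3 ends]
  n18 'c': e→19
  n19 'ce': a→20
  n20 'cea': a→21
  n21 'ceaa': ·  [P4 ends]
  n22 'da': d→23
  n23 'dad': ·  [P5 ends]

BFS fail/out derivation:
  n1('d'): parent n0 fail=0; on 'd' 0 → fail=0;  out ∅∪∅=∅
  n4('e'): parent n0 fail=0; on 'e' 0 → fail=0;  out ∅∪∅=∅
  n13('b'): parent n0 fail=0; on 'b' 0 → fail=0;  out ∅∪∅=∅
  n18('c'): parent n0 fail=0; on 'c' 0 → fail=0;  out ∅∪∅=∅
  n2('dd'): parent n1 fail=0; on 'd' 0 → fail=1;  out ∅∪∅=∅
  n5('ec'): parent n4 fail=0; on 'c' 0 → fail=18;  out ∅∪∅=∅
  n10('db'): parent n1 fail=0; on 'b' 0 → fail=13;  out ∅∪∅=∅
  n14('ba'): parent n13 fail=0; on 'a' 0 → fail=0;  out ∅∪∅=∅
  n19('ce'): parent n18 fail=0; on 'e' 0 → fail=4;  out ∅∪∅=∅
  n22('da'): parent n1 fail=0; on 'a' 0 → fail=0;  out ∅∪∅=∅
  n3('ddb'): parent n2 fail=1; on 'b' 1 → fail=10;  out {0}∪∅={0}
  n6('ece'): parent n5 fail=18; on 'e' 18 → fail=19;  out ∅∪∅=∅
  n11('dbb'): parent n10 fail=13; on 'b' 13→0 → fail=13;  out ∅∪∅=∅
  n15('bad'): parent n14 fail=0; on 'd' 0 → fail=1;  out ∅∪∅=∅
  n20('cea'): parent n19 fail=4; on 'a' 4→0 → fail=0;  out ∅∪∅=∅
  n23('dad'): parent n22 fail=0; on 'd' 0 → fail=1;  out {5}∪∅={5}
  n7('ecee'): parent n6 fail=19; on 'e' 19→4→0 → fail=4;  out ∅∪∅=∅
  n12('dbbb'): parent n11 fail=13; on 'b' 13→0 → fail=13;  out {2}∪∅={2}
  n16('bada'): parent n15 fail=1; on 'a' 1 → fail=22;  out ∅∪∅=∅
  n21('ceaa'): parent n20 fail=0; on 'a' 0 → fail=0;  out {4}∪∅={4}
  n8('eceed'): parent n7 fail=4; on 'd' 4→0 → fail=1;  out ∅∪∅=∅
  n17('badad'): parent n16 fail=22; on 'd' 22 → fail=23;  out {3}∪{5}={3,5}
  n9('eceedb'): parent n8 fail=1; on 'b' 1 → fail=10;  out {1}∪∅={1}

Text stream:
[0] read 'e'  n0⇒n4
[1] read 'c'  n4⇒n5
[2] read 'd'  n5⇒n1 (fail-walked)
[3] read 'b'  n1⇒n10
[4] read 'b'  n10⇒n11
[5] read 'b'  n11⇒n12  emit P2@[2:5]
[6] read 'd'  n12⇒n1 (fail-walked)
[7] read 'd'  n1⇒n2
[8] read 'b'  n2⇒n3  emit P0@[6:8]
[9] read 'b'  n3⇒n11 (fail-walked)
[10] read 'b'  n11⇒n12  emit P2@[7:10]
[11] read 'e'  n12⇒n4 (fail-walked)
[12] read 'b'  n4⇒n13 (fail-walked)
[13] read 'd'  n13⇒n1 (fail-walked)
[14] read 'd'  n1⇒n2
[15] read 'a'  n2⇒n22 (fail-walked)
[16] read 'd'  n22⇒n23  emit P5@[14:16]
[17] read 'c'  n23⇒n18 (fail-walked)
[18] read 'a'  n18⇒n0 (fail-walked)
[19] read 'c'  n0⇒n18
[20] read 'b'  n18⇒n13 (fail-walked)
[21] read 'c'  n13⇒n18 (fail-walked)
[22] read 'b'  n18⇒n13 (fail-walked)
[23] read 'e'  n13⇒n4 (fail-walked)
[24] read 'd'  n4⇒n1 (fail-walked)
[25] read 'b'  n1⇒n10
[26] read 'b'  n10⇒n11
[27] read 'b'  n11⇒n12  emit P2@[24:27]
[28] read 'd'  n12⇒n1 (fail-walked)
[29] read 'b'  n1⇒n10
[30] read 'b'  n10⇒n11
[31] read 'b'  n11⇒n12  emit P2@[28:31]
[32] read 'e'  n12⇒n4 (fail-walked)
[33] read 'c'  n4⇒n5
[34] read 'e'  n5⇒n6
[35] read 'e'  n6⇒n7
[36] read 'd'  n7⇒n8
[37] read 'b'  n8⇒n9  emit P1@[32:37]
[38] read 'd'  n9⇒n1 (fail-walked)
[39] read 'b'  n1⇒n10
[40] read 'b'  n10⇒n11
[41] read 'b'  n11⇒n12  emit P2@[38:41]
[42] read 'd'  n12⇒n1 (fail-walked)
[43] read 'b'  n1⇒n10
[44] read 'b'  n10⇒n11
[45] read 'b'  n11⇒n12  emit P2@[42:45]
[46] read 'c'  n12⇒n18 (fail-walked)
[47] read 'd'  n18⇒n1 (fail-walked)
[48] read 'd'  n1⇒n2
[49] read 'b'  n2⇒n3  emit P0@[47:49]
[50] read 'e'  n3⇒n4 (fail-walked)
[51] read 'c'  n4⇒n5
[52] read 'e'  n5⇒n6
[53] read 'e'  n6⇒n7
[54] read 'd'  n7⇒n8
[55] read 'b'  n8⇒n9  emit P1@[50:55]
[56] read 'd'  n9⇒n1 (fail-walked)
[57] read 'b'  n1⇒n10
[58] read 'b'  n10⇒n11
[59] read 'b'  n11⇒n12  emit P2@[56:59]
[60] read 'e'  n12⇒n4 (fail-walked)
[61] read 'b'  n4⇒n13 (fail-walked)
[62] read 'd'  n13⇒n1 (fail-walked)
[63] read 'a'  n1⇒n22
[64] read 'd'  n22⇒n23  emit P5@[62:64]
[65] read 'a'  n23⇒n22 (fail-walked)
[66] read 'c'  n22⇒n18 (fail-walked)
[67] read 'e'  n18⇒n19
[68] read 'a'  n19⇒n20
[69] read 'a'  n20⇒n21  emit P4@[66:69]
[70] read 'a'  n21⇒n0 (fail-walked)
[71] read 'e'  n0⇒n4
[72] read 'a'  n4⇒n0 (fail-walked)
[73] read 'd'  n0⇒n1
[74] read 'a'  n1⇒n22
[75] read 'd'  n22⇒n23  emit P5@[73:75]
[76] read 'b'  n23⇒n10 (fail-walked)

All matches (sorted): [[5,2],[8,0],[10,2],[16,5],[27,2],[31,2],[37,1],[41,2],[45,2],[49,0],[55,1],[59,2],[64,5],[69,4],[75,5]]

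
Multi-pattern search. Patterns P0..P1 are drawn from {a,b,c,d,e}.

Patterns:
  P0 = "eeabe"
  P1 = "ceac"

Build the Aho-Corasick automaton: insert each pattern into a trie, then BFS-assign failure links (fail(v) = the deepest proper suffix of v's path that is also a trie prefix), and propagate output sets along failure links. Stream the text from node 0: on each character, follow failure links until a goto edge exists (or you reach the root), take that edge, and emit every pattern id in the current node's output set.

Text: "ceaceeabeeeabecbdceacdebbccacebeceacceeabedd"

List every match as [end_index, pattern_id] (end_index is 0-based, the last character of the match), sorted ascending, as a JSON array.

Build:
Trie nodes:
  n0 'ε': c→6 e→1
  n1 'e': e→2
  n2 'ee': a→3
  n3 'eea': b→4
  n4 'eeab': e→5
  n5 'eeabe': ·  ←P0
  n6 'c': e→7
  n7 'ce': a→8
  n8 'cea': c→9
  n9 'ceac': ·  ←P1

BFS fail/out derivation:
  n1('e'): parent n0 fail=0; on 'e' 0 → fail=0;  out ∅∪∅=∅
  n6('c'): parent n0 fail=0; on 'c' 0 → fail=0;  out ∅∪∅=∅
  n2('ee'): parent n1 fail=0; on 'e' 0 → fail=1;  out ∅∪∅=∅
  n7('ce'): parent n6 fail=0; on 'e' 0 → fail=1;  out ∅∪∅=∅
  n3('eea'): parent n2 fail=1; on 'a' 1→0 → fail=0;  out ∅∪∅=∅
  n8('cea'): parent n7 fail=1; on 'a' 1→0 → fail=0;  out ∅∪∅=∅
  n4('eeab'): parent n3 fail=0; on 'b' 0 → fail=0;  out ∅∪∅=∅
  n9('ceac'): parent n8 fail=0; on 'c' 0 → fail=6;  out {1}∪∅={1}
  n5('eeabe'): parent n4 fail=0; on 'e' 0 → fail=1;  out {0}∪∅={0}

Text stream:
i=0 'c': node 0→6
i=1 'e': node 6→7
i=2 'a': node 7→8
i=3 'c': node 8→9  → match P1@[0:3]
i=4 'e': node 9→7 (via fail)
i=5 'e': node 7→2 (via fail)
i=6 'a': node 2→3
i=7 'b': node 3→4
i=8 'e': node 4→5  → match P0@[4:8]
i=9 'e': node 5→2 (via fail)
i=10 'e': node 2→2 (via fail)
i=11 'a': node 2→3
i=12 'b': node 3→4
i=13 'e': node 4→5  → match P0@[9:13]
i=14 'c': node 5→6 (via fail)
i=15 'b': node 6→0 (via fail)
i=16 'd': node 0→0
i=17 'c': node 0→6
i=18 'e': node 6→7
i=19 'a': node 7→8
i=20 'c': node 8→9  → match P1@[17:20]
i=21 'd': node 9→0 (via fail)
i=22 'e': node 0→1
i=23 'b': node 1→0 (via fail)
i=24 'b': node 0→0
i=25 'c': node 0→6
i=26 'c': node 6→6 (via fail)
i=27 'a': node 6→0 (via fail)
i=28 'c': node 0→6
i=29 'e': node 6→7
i=30 'b': node 7→0 (via fail)
i=31 'e': node 0→1
i=32 'c': node 1→6 (via fail)
i=33 'e': node 6→7
i=34 'a': node 7→8
i=35 'c': node 8→9  → match P1@[32:35]
i=36 'c': node 9→6 (via fail)
i=37 'e': node 6→7
i=38 'e': node 7→2 (via fail)
i=39 'a': node 2→3
i=40 'b': node 3→4
i=41 'e': node 4→5  → match P0@[37:41]
i=42 'd': node 5→0 (via fail)
i=43 'd': node 0→0

Result: [[3,1],[8,0],[13,0],[20,1],[35,1],[41,0]]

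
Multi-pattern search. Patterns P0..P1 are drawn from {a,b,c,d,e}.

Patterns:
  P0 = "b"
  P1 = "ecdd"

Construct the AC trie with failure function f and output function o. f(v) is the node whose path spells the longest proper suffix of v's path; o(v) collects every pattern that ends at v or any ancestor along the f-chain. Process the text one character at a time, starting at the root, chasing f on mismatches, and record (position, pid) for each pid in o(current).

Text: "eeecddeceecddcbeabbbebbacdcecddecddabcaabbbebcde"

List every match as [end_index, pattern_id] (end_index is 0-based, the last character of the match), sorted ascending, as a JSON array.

Build automaton:
Trie (insert patterns):
  0='ε' goto b→1 e→2
  1='b' goto ·  ←P0
  2='e' goto c→3
  3='ec' goto d→4
  4='ecd' goto d→5
  5='ecdd' goto ·  ←P1

Failure links (BFS by depth):
  fail(1) 'b': from fail(0)=0 chase 'b': 0 ⇒ 0;  out={0}∪out(0)={0}
  fail(2) 'e': from fail(0)=0 chase 'e': 0 ⇒ 0;  out=∅∪out(0)=∅
  fail(3) 'ec': from fail(2)=0 chase 'c': 0 ⇒ 0;  out=∅∪out(0)=∅
  fail(4) 'ecd': from fail(3)=0 chase 'd': 0 ⇒ 0;  out=∅∪out(0)=∅
  fail(5) 'ecdd': from fail(4)=0 chase 'd': 0 ⇒ 0;  out={1}∪out(0)={1}

Text stream:
i=0 'e': node 0→2
i=1 'e': node 2→2 (via fail)
i=2 'e': node 2→2 (via fail)
i=3 'c': node 2→3
i=4 'd': node 3→4
i=5 'd': node 4→5  → match P1@[2:5]
i=6 'e': node 5→2 (via fail)
i=7 'c': node 2→3
i=8 'e': node 3→2 (via fail)
i=9 'e': node 2→2 (via fail)
i=10 'c': node 2→3
i=11 'd': node 3→4
i=12 'd': node 4→5  → match P1@[9:12]
i=13 'c': node 5→0 (via fail)
i=14 'b': node 0→1  → match P0@[14:14]
i=15 'e': node 1→2 (via fail)
i=16 'a': node 2→0 (via fail)
i=17 'b': node 0→1  → match P0@[17:17]
i=18 'b': node 1→1 (via fail)  → match P0@[18:18]
i=19 'b': node 1→1 (via fail)  → match P0@[19:19]
i=20 'e': node 1→2 (via fail)
i=21 'b': node 2→1 (via fail)  → match P0@[21:21]
i=22 'b': node 1→1 (via fail)  → match P0@[22:22]
i=23 'a': node 1→0 (via fail)
i=24 'c': node 0→0
i=25 'd': node 0→0
i=26 'c': node 0→0
i=27 'e': node 0→2
i=28 'c': node 2→3
i=29 'd': node 3→4
i=30 'd': node 4→5  → match P1@[27:30]
i=31 'e': node 5→2 (via fail)
i=32 'c': node 2→3
i=33 'd': node 3→4
i=34 'd': node 4→5  → match P1@[31:34]
i=35 'a': node 5→0 (via fail)
i=36 'b': node 0→1  → match P0@[36:36]
i=37 'c': node 1→0 (via fail)
i=38 'a': node 0→0
i=39 'a': node 0→0
i=40 'b': node 0→1  → match P0@[40:40]
i=41 'b': node 1→1 (via fail)  → match P0@[41:41]
i=42 'b': node 1→1 (via fail)  → match P0@[42:42]
i=43 'e': node 1→2 (via fail)
i=44 'b': node 2→1 (via fail)  → match P0@[44:44]
i=45 'c': node 1→0 (via fail)
i=46 'd': node 0→0
i=47 'e': node 0→2

Matches: [[5,1],[12,1],[14,0],[17,0],[18,0],[19,0],[21,0],[22,0],[30,1],[34,1],[36,0],[40,0],[41,0],[42,0],[44,0]]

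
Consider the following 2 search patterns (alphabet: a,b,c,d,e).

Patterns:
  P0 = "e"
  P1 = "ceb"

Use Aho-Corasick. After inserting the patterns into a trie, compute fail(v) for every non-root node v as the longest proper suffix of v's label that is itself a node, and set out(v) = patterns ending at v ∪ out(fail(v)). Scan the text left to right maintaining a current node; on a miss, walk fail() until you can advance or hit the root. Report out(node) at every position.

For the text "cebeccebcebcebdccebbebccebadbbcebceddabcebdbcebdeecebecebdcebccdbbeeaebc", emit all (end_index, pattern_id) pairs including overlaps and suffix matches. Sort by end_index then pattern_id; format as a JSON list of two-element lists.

Construct AC machine:
Trie (insert patterns):
  0='ε' goto c→2 e→1
  1='e' goto ·  ←P0
  2='c' goto e→3
  3='ce' goto b→4
  4='ceb' goto ·  ←P1

BFS fail/out derivation:
  fail(1) 'e': from fail(0)=0 chase 'e': 0 ⇒ 0;  out={0}∪out(0)={0}
  fail(2) 'c': from fail(0)=0 chase 'c': 0 ⇒ 0;  out=∅∪out(0)=∅
  fail(3) 'ce': from fail(2)=0 chase 'e': 0 ⇒ 1;  out=∅∪out(1)={0}
  fail(4) 'ceb': from fail(3)=1 chase 'b': 1→0 ⇒ 0;  out={1}∪out(0)={1}

Text stream:
pos 0 'c': at 2
pos 1 'e': at 3  → match P0@[1:1]
pos 2 'b': at 4  → match P1@[0:2]
pos 3 'e': at 1 ·f  → match P0@[3:3]
pos 4 'c': at 2 ·f
pos 5 'c': at 2 ·f
pos 6 'e': at 3  → match P0@[6:6]
pos 7 'b': at 4  → match P1@[5:7]
pos 8 'c': at 2 ·f
pos 9 'e': at 3  → match P0@[9:9]
pos 10 'b': at 4  → match P1@[8:10]
pos 11 'c': at 2 ·f
pos 12 'e': at 3  → match P0@[12:12]
pos 13 'b': at 4  → match P1@[11:13]
pos 14 'd': at 0 ·f
pos 15 'c': at 2
pos 16 'c': at 2 ·f
pos 17 'e': at 3  → match P0@[17:17]
pos 18 'b': at 4  → match P1@[16:18]
pos 19 'b': at 0 ·f
pos 20 'e': at 1  → match P0@[20:20]
pos 21 'b': at 0 ·f
pos 22 'c': at 2
pos 23 'c': at 2 ·f
pos 24 'e': at 3  → match P0@[24:24]
pos 25 'b': at 4  → match P1@[23:25]
pos 26 'a': at 0 ·f
pos 27 'd': at 0
pos 28 'b': at 0
pos 29 'b': at 0
pos 30 'c': at 2
pos 31 'e': at 3  → match P0@[31:31]
pos 32 'b': at 4  → match P1@[30:32]
pos 33 'c': at 2 ·f
pos 34 'e': at 3  → match P0@[34:34]
pos 35 'd': at 0 ·f
pos 36 'd': at 0
pos 37 'a': at 0
pos 38 'b': at 0
pos 39 'c': at 2
pos 40 'e': at 3  → match P0@[40:40]
pos 41 'b': at 4  → match P1@[39:41]
pos 42 'd': at 0 ·f
pos 43 'b': at 0
pos 44 'c': at 2
pos 45 'e': at 3  → match P0@[45:45]
pos 46 'b': at 4  → match P1@[44:46]
pos 47 'd': at 0 ·f
pos 48 'e': at 1  → match P0@[48:48]
pos 49 'e': at 1 ·f  → match P0@[49:49]
pos 50 'c': at 2 ·f
pos 51 'e': at 3  → match P0@[51:51]
pos 52 'b': at 4  → match P1@[50:52]
pos 53 'e': at 1 ·f  → match P0@[53:53]
pos 54 'c': at 2 ·f
pos 55 'e': at 3  → match P0@[55:55]
pos 56 'b': at 4  → match P1@[54:56]
pos 57 'd': at 0 ·f
pos 58 'c': at 2
pos 59 'e': at 3  → match P0@[59:59]
pos 60 'b': at 4  → match P1@[58:60]
pos 61 'c': at 2 ·f
pos 62 'c': at 2 ·f
pos 63 'd': at 0 ·f
pos 64 'b': at 0
pos 65 'b': at 0
pos 66 'e': at 1  → match P0@[66:66]
pos 67 'e': at 1 ·f  → match P0@[67:67]
pos 68 'a': at 0 ·f
pos 69 'e': at 1  → match P0@[69:69]
pos 70 'b': at 0 ·f
pos 71 'c': at 2

Matches: [[1,0],[2,1],[3,0],[6,0],[7,1],[9,0],[10,1],[12,0],[13,1],[17,0],[18,1],[20,0],[24,0],[25,1],[31,0],[32,1],[34,0],[40,0],[41,1],[45,0],[46,1],[48,0],[49,0],[51,0],[52,1],[53,0],[55,0],[56,1],[59,0],[60,1],[66,0],[67,0],[69,0]]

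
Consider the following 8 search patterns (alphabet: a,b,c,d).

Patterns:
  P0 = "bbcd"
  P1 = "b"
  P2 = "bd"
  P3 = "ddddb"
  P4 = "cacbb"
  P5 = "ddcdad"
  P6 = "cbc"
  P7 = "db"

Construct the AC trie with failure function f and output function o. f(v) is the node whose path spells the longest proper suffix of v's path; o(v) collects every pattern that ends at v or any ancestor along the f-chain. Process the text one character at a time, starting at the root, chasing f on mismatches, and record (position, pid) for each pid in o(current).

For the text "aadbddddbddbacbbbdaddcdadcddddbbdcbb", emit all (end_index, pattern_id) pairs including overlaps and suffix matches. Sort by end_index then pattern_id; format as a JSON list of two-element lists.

Build:
Trie (insert patterns):
  n0 'ε': b→1 c→11 d→6
  n1 'b': b→2 d→5  [P1 ends]
  n2 'bb': c→3
  n3 'bbc': d→4
  n4 'bbcd': ·  [P0 ends]
  n5 'bd': ·  [P2 ends]
  n6 'd': b→22 d→7
  n7 'dd': c→16 d→8
  n8 'ddd': d→9
  n9 'dddd': b→10
  n10 'ddddb': ·  [P3 ends]
  n11 'c': a→12 b→20
  n12 'ca': c→13
  n13 'cac': b→14
  n14 'cacb': b→15
  n15 'cacbb': ·  [P4 ends]
  n16 'ddc': d→17
  n17 'ddcd': a→18
  n18 'ddcda': d→19
  n19 'ddcdad': ·  [P5 ends]
  n20 'cb': c→21
  n21 'cbc': ·  [P6 ends]
  n22 'db': ·  [P7 ends]

Failure links (BFS by depth):
  fail(1) 'b': from fail(0)=0 chase 'b': 0 ⇒ 0;  out={1}∪out(0)={1}
  fail(6) 'd': from fail(0)=0 chase 'd': 0 ⇒ 0;  out=∅∪out(0)=∅
  fail(11) 'c': from fail(0)=0 chase 'c': 0 ⇒ 0;  out=∅∪out(0)=∅
  fail(2) 'bb': from fail(1)=0 chase 'b': 0 ⇒ 1;  out=∅∪out(1)={1}
  fail(5) 'bd': from fail(1)=0 chase 'd': 0 ⇒ 6;  out={2}∪out(6)={2}
  fail(7) 'dd': from fail(6)=0 chase 'd': 0 ⇒ 6;  out=∅∪out(6)=∅
  fail(12) 'ca': from fail(11)=0 chase 'a': 0 ⇒ 0;  out=∅∪out(0)=∅
  fail(20) 'cb': from fail(11)=0 chase 'b': 0 ⇒ 1;  out=∅∪out(1)={1}
  fail(22) 'db': from fail(6)=0 chase 'b': 0 ⇒ 1;  out={7}∪out(1)={1,7}
  fail(3) 'bbc': from fail(2)=1 chase 'c': 1→0 ⇒ 11;  out=∅∪out(11)=∅
  fail(8) 'ddd': from fail(7)=6 chase 'd': 6 ⇒ 7;  out=∅∪out(7)=∅
  fail(13) 'cac': from fail(12)=0 chase 'c': 0 ⇒ 11;  out=∅∪out(11)=∅
  fail(16) 'ddc': from fail(7)=6 chase 'c': 6→0 ⇒ 11;  out=∅∪out(11)=∅
  fail(21) 'cbc': from fail(20)=1 chase 'c': 1→0 ⇒ 11;  out={6}∪out(11)={6}
  fail(4) 'bbcd': from fail(3)=11 chase 'd': 11→0 ⇒ 6;  out={0}∪out(6)={0}
  fail(9) 'dddd': from fail(8)=7 chase 'd': 7 ⇒ 8;  out=∅∪out(8)=∅
  fail(14) 'cacb': from fail(13)=11 chase 'b': 11 ⇒ 20;  out=∅∪out(20)={1}
  fail(17) 'ddcd': from fail(16)=11 chase 'd': 11→0 ⇒ 6;  out=∅∪out(6)=∅
  fail(10) 'ddddb': from fail(9)=8 chase 'b': 8→7→6 ⇒ 22;  out={3}∪out(22)={1,3,7}
  fail(15) 'cacbb': from fail(14)=20 chase 'b': 20→1 ⇒ 2;  out={4}∪out(2)={1,4}
  fail(18) 'ddcda': from fail(17)=6 chase 'a': 6→0 ⇒ 0;  out=∅∪out(0)=∅
  fail(19) 'ddcdad': from fail(18)=0 chase 'd': 0 ⇒ 6;  out={5}∪out(6)={5}

Text stream:
i=0 'a': node 0→0
i=1 'a': node 0→0
i=2 'd': node 0→6
i=3 'b': node 6→22  ** P1@[3:3],P7@[2:3]
i=4 'd': node 22→5 (fail-walked)  ** P2@[3:4]
i=5 'd': node 5→7 (fail-walked)
i=6 'd': node 7→8
i=7 'd': node 8→9
i=8 'b': node 9→10  ** P1@[8:8],P3@[4:8],P7@[7:8]
i=9 'd': node 10→5 (fail-walked)  ** P2@[8:9]
i=10 'd': node 5→7 (fail-walked)
i=11 'b': node 7→22 (fail-walked)  ** P1@[11:11],P7@[10:11]
i=12 'a': node 22→0 (fail-walked)
i=13 'c': node 0→11
i=14 'b': node 11→20  ** P1@[14:14]
i=15 'b': node 20→2 (fail-walked)  ** P1@[15:15]
i=16 'b': node 2→2 (fail-walked)  ** P1@[16:16]
i=17 'd': node 2→5 (fail-walked)  ** P2@[16:17]
i=18 'a': node 5→0 (fail-walked)
i=19 'd': node 0→6
i=20 'd': node 6→7
i=21 'c': node 7→16
i=22 'd': node 16→17
i=23 'a': node 17→18
i=24 'd': node 18→19  ** P5@[19:24]
i=25 'c': node 19→11 (fail-walked)
i=26 'd': node 11→6 (fail-walked)
i=27 'd': node 6→7
i=28 'd': node 7→8
i=29 'd': node 8→9
i=30 'b': node 9→10  ** P1@[30:30],P3@[26:30],P7@[29:30]
i=31 'b': node 10→2 (fail-walked)  ** P1@[31:31]
i=32 'd': node 2→5 (fail-walked)  ** P2@[31:32]
i=33 'c': node 5→11 (fail-walked)
i=34 'b': node 11→20  ** P1@[34:34]
i=35 'b': node 20→2 (fail-walked)  ** P1@[35:35]

Matches: [[3,1],[3,7],[4,2],[8,1],[8,3],[8,7],[9,2],[11,1],[11,7],[14,1],[15,1],[16,1],[17,2],[24,5],[30,1],[30,3],[30,7],[31,1],[32,2],[34,1],[35,1]]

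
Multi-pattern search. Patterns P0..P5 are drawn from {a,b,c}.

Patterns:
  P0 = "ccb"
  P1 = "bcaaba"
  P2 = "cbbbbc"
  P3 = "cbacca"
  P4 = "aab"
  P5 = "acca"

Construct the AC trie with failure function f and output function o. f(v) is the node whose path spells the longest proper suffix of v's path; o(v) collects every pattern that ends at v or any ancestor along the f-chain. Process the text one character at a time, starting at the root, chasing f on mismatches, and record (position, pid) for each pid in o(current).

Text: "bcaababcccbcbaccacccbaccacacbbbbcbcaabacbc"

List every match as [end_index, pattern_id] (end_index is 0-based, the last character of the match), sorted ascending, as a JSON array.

Build automaton:
Trie (insert patterns):
  0='ε' goto a→19 b→4 c→1
  1='c' goto b→10 c→2
  2='cc' goto b→3
  3='ccb' goto ·  ←P0
  4='b' goto c→5
  5='bc' goto a→6
  6='bca' goto a→7
  7='bcaa' goto b→8
  8='bcaab' goto a→9
  9='bcaaba' goto ·  ←P1
  10='cb' goto a→15 b→11
  11='cbb' goto b→12
  12='cbbb' goto b→13
  13='cbbbb' goto c→14
  14='cbbbbc' goto ·  ←P2
  15='cba' goto c→16
  16='cbac' goto c→17
  17='cbacc' goto a→18
  18='cbacca' goto ·  ←P3
  19='a' goto a→20 c→22
  20='aa' goto b→21
  21='aab' goto ·  ←P4
  22='ac' goto c→23
  23='acc' goto a→24
  24='acca' goto ·  ←P5

Failure links (BFS by depth):
  n1('c'): parent n0 fail=0; on 'c' 0 → fail=0;  out ∅∪∅=∅
  n4('b'): parent n0 fail=0; on 'b' 0 → fail=0;  out ∅∪∅=∅
  n19('a'): parent n0 fail=0; on 'a' 0 → fail=0;  out ∅∪∅=∅
  n2('cc'): parent n1 fail=0; on 'c' 0 → fail=1;  out ∅∪∅=∅
  n5('bc'): parent n4 fail=0; on 'c' 0 → fail=1;  out ∅∪∅=∅
  n10('cb'): parent n1 fail=0; on 'b' 0 → fail=4;  out ∅∪∅=∅
  n20('aa'): parent n19 fail=0; on 'a' 0 → fail=19;  out ∅∪∅=∅
  n22('ac'): parent n19 fail=0; on 'c' 0 → fail=1;  out ∅∪∅=∅
  n3('ccb'): parent n2 fail=1; on 'b' 1 → fail=10;  out {0}∪∅={0}
  n6('bca'): parent n5 fail=1; on 'a' 1→0 → fail=19;  out ∅∪∅=∅
  n11('cbb'): parent n10 fail=4; on 'b' 4→0 → fail=4;  out ∅∪∅=∅
  n15('cba'): parent n10 fail=4; on 'a' 4→0 → fail=19;  out ∅∪∅=∅
  n21('aab'): parent n20 fail=19; on 'b' 19→0 → fail=4;  out {4}∪∅={4}
  n23('acc'): parent n22 fail=1; on 'c' 1 → fail=2;  out ∅∪∅=∅
  n7('bcaa'): parent n6 fail=19; on 'a' 19 → fail=20;  out ∅∪∅=∅
  n12('cbbb'): parent n11 fail=4; on 'b' 4→0 → fail=4;  out ∅∪∅=∅
  n16('cbac'): parent n15 fail=19; on 'c' 19 → fail=22;  out ∅∪∅=∅
  n24('acca'): parent n23 fail=2; on 'a' 2→1→0 → fail=19;  out {5}∪∅={5}
  n8('bcaab'): parent n7 fail=20; on 'b' 20 → fail=21;  out ∅∪{4}={4}
  n13('cbbbb'): parent n12 fail=4; on 'b' 4→0 → fail=4;  out ∅∪∅=∅
  n17('cbacc'): parent n16 fail=22; on 'c' 22 → fail=23;  out ∅∪∅=∅
  n9('bcaaba'): parent n8 fail=21; on 'a' 21→4→0 → fail=19;  out {1}∪∅={1}
  n14('cbbbbc'): parent n13 fail=4; on 'c' 4 → fail=5;  out {2}∪∅={2}
  n18('cbacca'): parent n17 fail=23; on 'a' 23 → fail=24;  out {3}∪{5}={3,5}

Text stream:
i=0 'b': node 0→4
i=1 'c': node 4→5
i=2 'a': node 5→6
i=3 'a': node 6→7
i=4 'b': node 7→8  → match P4@[2:4]
i=5 'a': node 8→9  → match P1@[0:5]
i=6 'b': node 9→4 (via fail)
i=7 'c': node 4→5
i=8 'c': node 5→2 (via fail)
i=9 'c': node 2→2 (via fail)
i=10 'b': node 2→3  → match P0@[8:10]
i=11 'c': node 3→5 (via fail)
i=12 'b': node 5→10 (via fail)
i=13 'a': node 10→15
i=14 'c': node 15→16
i=15 'c': node 16→17
i=16 'a': node 17→18  → match P3@[11:16],P5@[13:16]
i=17 'c': node 18→22 (via fail)
i=18 'c': node 22→23
i=19 'c': node 23→2 (via fail)
i=20 'b': node 2→3  → match P0@[18:20]
i=21 'a': node 3→15 (via fail)
i=22 'c': node 15→16
i=23 'c': node 16→17
i=24 'a': node 17→18  → match P3@[19:24],P5@[21:24]
i=25 'c': node 18→22 (via fail)
i=26 'a': node 22→19 (via fail)
i=27 'c': node 19→22
i=28 'b': node 22→10 (via fail)
i=29 'b': node 10→11
i=30 'b': node 11→12
i=31 'b': node 12→13
i=32 'c': node 13→14  → match P2@[27:32]
i=33 'b': node 14→10 (via fail)
i=34 'c': node 10→5 (via fail)
i=35 'a': node 5→6
i=36 'a': node 6→7
i=37 'b': node 7→8  → match P4@[35:37]
i=38 'a': node 8→9  → match P1@[33:38]
i=39 'c': node 9→22 (via fail)
i=40 'b': node 22→10 (via fail)
i=41 'c': node 10→5 (via fail)

Result: [[4,4],[5,1],[10,0],[16,3],[16,5],[20,0],[24,3],[24,5],[32,2],[37,4],[38,1]]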